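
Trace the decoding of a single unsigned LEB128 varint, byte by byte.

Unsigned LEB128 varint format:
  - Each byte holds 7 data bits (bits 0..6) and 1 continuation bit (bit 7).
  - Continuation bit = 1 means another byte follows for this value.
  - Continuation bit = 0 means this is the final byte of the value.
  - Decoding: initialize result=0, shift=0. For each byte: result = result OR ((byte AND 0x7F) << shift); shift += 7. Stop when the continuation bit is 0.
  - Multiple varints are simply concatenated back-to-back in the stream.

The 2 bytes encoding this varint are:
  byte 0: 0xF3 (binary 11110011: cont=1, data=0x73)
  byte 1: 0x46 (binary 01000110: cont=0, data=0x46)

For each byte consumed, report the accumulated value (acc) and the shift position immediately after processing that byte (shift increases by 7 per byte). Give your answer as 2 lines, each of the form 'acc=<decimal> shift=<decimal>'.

byte 0=0xF3: payload=0x73=115, contrib = 115<<0 = 115; acc -> 115, shift -> 7
byte 1=0x46: payload=0x46=70, contrib = 70<<7 = 8960; acc -> 9075, shift -> 14

Answer: acc=115 shift=7
acc=9075 shift=14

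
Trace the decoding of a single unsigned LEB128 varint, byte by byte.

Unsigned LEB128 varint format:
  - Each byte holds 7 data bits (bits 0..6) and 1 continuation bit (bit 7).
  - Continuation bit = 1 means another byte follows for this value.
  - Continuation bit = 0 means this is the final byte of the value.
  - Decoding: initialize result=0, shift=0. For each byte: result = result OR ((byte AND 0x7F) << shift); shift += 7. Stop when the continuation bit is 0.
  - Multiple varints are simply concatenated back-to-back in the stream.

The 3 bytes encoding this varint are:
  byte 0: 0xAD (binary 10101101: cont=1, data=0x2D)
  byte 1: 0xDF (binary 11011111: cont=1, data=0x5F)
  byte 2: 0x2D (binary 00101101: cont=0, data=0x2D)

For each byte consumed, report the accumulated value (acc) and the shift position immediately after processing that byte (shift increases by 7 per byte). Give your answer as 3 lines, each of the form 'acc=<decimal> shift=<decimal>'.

byte 0=0xAD: payload=0x2D=45, contrib = 45<<0 = 45; acc -> 45, shift -> 7
byte 1=0xDF: payload=0x5F=95, contrib = 95<<7 = 12160; acc -> 12205, shift -> 14
byte 2=0x2D: payload=0x2D=45, contrib = 45<<14 = 737280; acc -> 749485, shift -> 21

Answer: acc=45 shift=7
acc=12205 shift=14
acc=749485 shift=21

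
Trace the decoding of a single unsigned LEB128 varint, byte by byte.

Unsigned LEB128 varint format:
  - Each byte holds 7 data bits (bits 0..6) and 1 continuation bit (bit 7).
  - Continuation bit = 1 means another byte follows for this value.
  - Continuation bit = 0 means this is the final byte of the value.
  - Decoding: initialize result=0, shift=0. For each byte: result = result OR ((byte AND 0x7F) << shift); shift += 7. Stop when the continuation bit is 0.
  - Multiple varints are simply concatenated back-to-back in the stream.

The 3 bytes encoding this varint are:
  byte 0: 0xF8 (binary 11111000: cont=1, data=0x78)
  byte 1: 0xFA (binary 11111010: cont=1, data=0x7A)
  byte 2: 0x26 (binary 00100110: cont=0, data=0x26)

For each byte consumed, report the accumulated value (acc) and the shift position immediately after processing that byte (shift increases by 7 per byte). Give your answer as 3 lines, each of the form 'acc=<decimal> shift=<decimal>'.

byte 0=0xF8: payload=0x78=120, contrib = 120<<0 = 120; acc -> 120, shift -> 7
byte 1=0xFA: payload=0x7A=122, contrib = 122<<7 = 15616; acc -> 15736, shift -> 14
byte 2=0x26: payload=0x26=38, contrib = 38<<14 = 622592; acc -> 638328, shift -> 21

Answer: acc=120 shift=7
acc=15736 shift=14
acc=638328 shift=21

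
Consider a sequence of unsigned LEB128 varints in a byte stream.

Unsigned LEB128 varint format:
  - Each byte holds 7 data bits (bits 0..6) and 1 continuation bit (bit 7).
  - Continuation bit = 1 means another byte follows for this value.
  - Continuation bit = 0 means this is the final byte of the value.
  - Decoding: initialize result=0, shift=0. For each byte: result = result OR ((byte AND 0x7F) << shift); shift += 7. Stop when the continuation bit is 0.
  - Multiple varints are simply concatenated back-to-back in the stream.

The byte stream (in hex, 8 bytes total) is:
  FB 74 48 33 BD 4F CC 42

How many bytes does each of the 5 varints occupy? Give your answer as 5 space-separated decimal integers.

  byte[0]=0xFB cont=1 payload=0x7B=123: acc |= 123<<0 -> acc=123 shift=7
  byte[1]=0x74 cont=0 payload=0x74=116: acc |= 116<<7 -> acc=14971 shift=14 [end]
Varint 1: bytes[0:2] = FB 74 -> value 14971 (2 byte(s))
  byte[2]=0x48 cont=0 payload=0x48=72: acc |= 72<<0 -> acc=72 shift=7 [end]
Varint 2: bytes[2:3] = 48 -> value 72 (1 byte(s))
  byte[3]=0x33 cont=0 payload=0x33=51: acc |= 51<<0 -> acc=51 shift=7 [end]
Varint 3: bytes[3:4] = 33 -> value 51 (1 byte(s))
  byte[4]=0xBD cont=1 payload=0x3D=61: acc |= 61<<0 -> acc=61 shift=7
  byte[5]=0x4F cont=0 payload=0x4F=79: acc |= 79<<7 -> acc=10173 shift=14 [end]
Varint 4: bytes[4:6] = BD 4F -> value 10173 (2 byte(s))
  byte[6]=0xCC cont=1 payload=0x4C=76: acc |= 76<<0 -> acc=76 shift=7
  byte[7]=0x42 cont=0 payload=0x42=66: acc |= 66<<7 -> acc=8524 shift=14 [end]
Varint 5: bytes[6:8] = CC 42 -> value 8524 (2 byte(s))

Answer: 2 1 1 2 2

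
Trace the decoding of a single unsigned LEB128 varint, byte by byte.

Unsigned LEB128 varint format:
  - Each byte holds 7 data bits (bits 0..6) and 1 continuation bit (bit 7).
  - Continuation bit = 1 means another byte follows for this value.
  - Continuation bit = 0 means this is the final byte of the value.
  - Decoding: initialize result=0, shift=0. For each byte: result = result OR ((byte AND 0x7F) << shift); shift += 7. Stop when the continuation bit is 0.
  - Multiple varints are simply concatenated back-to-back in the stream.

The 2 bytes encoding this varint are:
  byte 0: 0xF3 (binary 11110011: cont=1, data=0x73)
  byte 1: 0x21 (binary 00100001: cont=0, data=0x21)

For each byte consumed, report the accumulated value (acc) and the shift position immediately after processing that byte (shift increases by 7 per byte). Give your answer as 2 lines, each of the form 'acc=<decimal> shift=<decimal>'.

byte 0=0xF3: payload=0x73=115, contrib = 115<<0 = 115; acc -> 115, shift -> 7
byte 1=0x21: payload=0x21=33, contrib = 33<<7 = 4224; acc -> 4339, shift -> 14

Answer: acc=115 shift=7
acc=4339 shift=14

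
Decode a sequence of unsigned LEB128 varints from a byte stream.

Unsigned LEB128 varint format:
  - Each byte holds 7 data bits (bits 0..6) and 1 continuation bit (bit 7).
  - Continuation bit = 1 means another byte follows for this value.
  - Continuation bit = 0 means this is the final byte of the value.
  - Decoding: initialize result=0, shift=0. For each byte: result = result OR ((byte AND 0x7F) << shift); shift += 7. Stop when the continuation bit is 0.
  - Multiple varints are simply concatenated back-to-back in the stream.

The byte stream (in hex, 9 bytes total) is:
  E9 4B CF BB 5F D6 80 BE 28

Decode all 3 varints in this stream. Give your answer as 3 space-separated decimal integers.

  byte[0]=0xE9 cont=1 payload=0x69=105: acc |= 105<<0 -> acc=105 shift=7
  byte[1]=0x4B cont=0 payload=0x4B=75: acc |= 75<<7 -> acc=9705 shift=14 [end]
Varint 1: bytes[0:2] = E9 4B -> value 9705 (2 byte(s))
  byte[2]=0xCF cont=1 payload=0x4F=79: acc |= 79<<0 -> acc=79 shift=7
  byte[3]=0xBB cont=1 payload=0x3B=59: acc |= 59<<7 -> acc=7631 shift=14
  byte[4]=0x5F cont=0 payload=0x5F=95: acc |= 95<<14 -> acc=1564111 shift=21 [end]
Varint 2: bytes[2:5] = CF BB 5F -> value 1564111 (3 byte(s))
  byte[5]=0xD6 cont=1 payload=0x56=86: acc |= 86<<0 -> acc=86 shift=7
  byte[6]=0x80 cont=1 payload=0x00=0: acc |= 0<<7 -> acc=86 shift=14
  byte[7]=0xBE cont=1 payload=0x3E=62: acc |= 62<<14 -> acc=1015894 shift=21
  byte[8]=0x28 cont=0 payload=0x28=40: acc |= 40<<21 -> acc=84901974 shift=28 [end]
Varint 3: bytes[5:9] = D6 80 BE 28 -> value 84901974 (4 byte(s))

Answer: 9705 1564111 84901974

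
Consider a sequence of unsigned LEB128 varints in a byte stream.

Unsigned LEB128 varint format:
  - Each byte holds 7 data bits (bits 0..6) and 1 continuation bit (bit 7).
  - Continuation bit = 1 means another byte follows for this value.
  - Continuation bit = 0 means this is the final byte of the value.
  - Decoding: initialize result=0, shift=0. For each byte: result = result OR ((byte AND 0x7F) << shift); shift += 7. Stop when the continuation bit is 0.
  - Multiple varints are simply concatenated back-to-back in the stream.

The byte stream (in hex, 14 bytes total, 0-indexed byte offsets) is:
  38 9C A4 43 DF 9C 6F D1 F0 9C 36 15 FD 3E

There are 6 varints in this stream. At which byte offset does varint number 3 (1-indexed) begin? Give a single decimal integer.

  byte[0]=0x38 cont=0 payload=0x38=56: acc |= 56<<0 -> acc=56 shift=7 [end]
Varint 1: bytes[0:1] = 38 -> value 56 (1 byte(s))
  byte[1]=0x9C cont=1 payload=0x1C=28: acc |= 28<<0 -> acc=28 shift=7
  byte[2]=0xA4 cont=1 payload=0x24=36: acc |= 36<<7 -> acc=4636 shift=14
  byte[3]=0x43 cont=0 payload=0x43=67: acc |= 67<<14 -> acc=1102364 shift=21 [end]
Varint 2: bytes[1:4] = 9C A4 43 -> value 1102364 (3 byte(s))
  byte[4]=0xDF cont=1 payload=0x5F=95: acc |= 95<<0 -> acc=95 shift=7
  byte[5]=0x9C cont=1 payload=0x1C=28: acc |= 28<<7 -> acc=3679 shift=14
  byte[6]=0x6F cont=0 payload=0x6F=111: acc |= 111<<14 -> acc=1822303 shift=21 [end]
Varint 3: bytes[4:7] = DF 9C 6F -> value 1822303 (3 byte(s))
  byte[7]=0xD1 cont=1 payload=0x51=81: acc |= 81<<0 -> acc=81 shift=7
  byte[8]=0xF0 cont=1 payload=0x70=112: acc |= 112<<7 -> acc=14417 shift=14
  byte[9]=0x9C cont=1 payload=0x1C=28: acc |= 28<<14 -> acc=473169 shift=21
  byte[10]=0x36 cont=0 payload=0x36=54: acc |= 54<<21 -> acc=113719377 shift=28 [end]
Varint 4: bytes[7:11] = D1 F0 9C 36 -> value 113719377 (4 byte(s))
  byte[11]=0x15 cont=0 payload=0x15=21: acc |= 21<<0 -> acc=21 shift=7 [end]
Varint 5: bytes[11:12] = 15 -> value 21 (1 byte(s))
  byte[12]=0xFD cont=1 payload=0x7D=125: acc |= 125<<0 -> acc=125 shift=7
  byte[13]=0x3E cont=0 payload=0x3E=62: acc |= 62<<7 -> acc=8061 shift=14 [end]
Varint 6: bytes[12:14] = FD 3E -> value 8061 (2 byte(s))

Answer: 4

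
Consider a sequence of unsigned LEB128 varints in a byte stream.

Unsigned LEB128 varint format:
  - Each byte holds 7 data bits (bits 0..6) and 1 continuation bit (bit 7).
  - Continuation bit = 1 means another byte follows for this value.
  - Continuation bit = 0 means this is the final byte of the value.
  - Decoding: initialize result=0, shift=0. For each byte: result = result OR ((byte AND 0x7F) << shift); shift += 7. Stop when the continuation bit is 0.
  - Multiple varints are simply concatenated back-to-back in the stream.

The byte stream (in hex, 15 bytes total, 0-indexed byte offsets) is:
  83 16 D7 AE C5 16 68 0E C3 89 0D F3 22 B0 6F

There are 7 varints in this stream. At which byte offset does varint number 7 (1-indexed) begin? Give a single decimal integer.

  byte[0]=0x83 cont=1 payload=0x03=3: acc |= 3<<0 -> acc=3 shift=7
  byte[1]=0x16 cont=0 payload=0x16=22: acc |= 22<<7 -> acc=2819 shift=14 [end]
Varint 1: bytes[0:2] = 83 16 -> value 2819 (2 byte(s))
  byte[2]=0xD7 cont=1 payload=0x57=87: acc |= 87<<0 -> acc=87 shift=7
  byte[3]=0xAE cont=1 payload=0x2E=46: acc |= 46<<7 -> acc=5975 shift=14
  byte[4]=0xC5 cont=1 payload=0x45=69: acc |= 69<<14 -> acc=1136471 shift=21
  byte[5]=0x16 cont=0 payload=0x16=22: acc |= 22<<21 -> acc=47273815 shift=28 [end]
Varint 2: bytes[2:6] = D7 AE C5 16 -> value 47273815 (4 byte(s))
  byte[6]=0x68 cont=0 payload=0x68=104: acc |= 104<<0 -> acc=104 shift=7 [end]
Varint 3: bytes[6:7] = 68 -> value 104 (1 byte(s))
  byte[7]=0x0E cont=0 payload=0x0E=14: acc |= 14<<0 -> acc=14 shift=7 [end]
Varint 4: bytes[7:8] = 0E -> value 14 (1 byte(s))
  byte[8]=0xC3 cont=1 payload=0x43=67: acc |= 67<<0 -> acc=67 shift=7
  byte[9]=0x89 cont=1 payload=0x09=9: acc |= 9<<7 -> acc=1219 shift=14
  byte[10]=0x0D cont=0 payload=0x0D=13: acc |= 13<<14 -> acc=214211 shift=21 [end]
Varint 5: bytes[8:11] = C3 89 0D -> value 214211 (3 byte(s))
  byte[11]=0xF3 cont=1 payload=0x73=115: acc |= 115<<0 -> acc=115 shift=7
  byte[12]=0x22 cont=0 payload=0x22=34: acc |= 34<<7 -> acc=4467 shift=14 [end]
Varint 6: bytes[11:13] = F3 22 -> value 4467 (2 byte(s))
  byte[13]=0xB0 cont=1 payload=0x30=48: acc |= 48<<0 -> acc=48 shift=7
  byte[14]=0x6F cont=0 payload=0x6F=111: acc |= 111<<7 -> acc=14256 shift=14 [end]
Varint 7: bytes[13:15] = B0 6F -> value 14256 (2 byte(s))

Answer: 13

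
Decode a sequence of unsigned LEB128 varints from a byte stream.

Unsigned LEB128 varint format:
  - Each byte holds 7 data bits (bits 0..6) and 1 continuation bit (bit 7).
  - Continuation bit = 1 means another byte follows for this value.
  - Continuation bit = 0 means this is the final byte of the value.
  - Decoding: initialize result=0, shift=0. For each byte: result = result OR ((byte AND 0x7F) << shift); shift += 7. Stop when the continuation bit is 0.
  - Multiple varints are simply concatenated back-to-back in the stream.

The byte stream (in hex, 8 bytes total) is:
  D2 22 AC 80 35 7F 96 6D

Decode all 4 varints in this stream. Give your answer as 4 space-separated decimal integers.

  byte[0]=0xD2 cont=1 payload=0x52=82: acc |= 82<<0 -> acc=82 shift=7
  byte[1]=0x22 cont=0 payload=0x22=34: acc |= 34<<7 -> acc=4434 shift=14 [end]
Varint 1: bytes[0:2] = D2 22 -> value 4434 (2 byte(s))
  byte[2]=0xAC cont=1 payload=0x2C=44: acc |= 44<<0 -> acc=44 shift=7
  byte[3]=0x80 cont=1 payload=0x00=0: acc |= 0<<7 -> acc=44 shift=14
  byte[4]=0x35 cont=0 payload=0x35=53: acc |= 53<<14 -> acc=868396 shift=21 [end]
Varint 2: bytes[2:5] = AC 80 35 -> value 868396 (3 byte(s))
  byte[5]=0x7F cont=0 payload=0x7F=127: acc |= 127<<0 -> acc=127 shift=7 [end]
Varint 3: bytes[5:6] = 7F -> value 127 (1 byte(s))
  byte[6]=0x96 cont=1 payload=0x16=22: acc |= 22<<0 -> acc=22 shift=7
  byte[7]=0x6D cont=0 payload=0x6D=109: acc |= 109<<7 -> acc=13974 shift=14 [end]
Varint 4: bytes[6:8] = 96 6D -> value 13974 (2 byte(s))

Answer: 4434 868396 127 13974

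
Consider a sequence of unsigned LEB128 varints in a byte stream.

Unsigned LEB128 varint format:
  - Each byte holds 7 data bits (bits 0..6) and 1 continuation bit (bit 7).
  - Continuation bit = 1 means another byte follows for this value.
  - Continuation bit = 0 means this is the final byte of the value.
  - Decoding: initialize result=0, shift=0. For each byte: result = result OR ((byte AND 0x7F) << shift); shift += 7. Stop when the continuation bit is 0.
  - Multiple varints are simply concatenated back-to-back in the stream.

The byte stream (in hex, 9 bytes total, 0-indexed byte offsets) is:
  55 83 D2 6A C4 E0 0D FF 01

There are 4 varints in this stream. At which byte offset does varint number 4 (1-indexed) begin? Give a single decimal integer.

Answer: 7

Derivation:
  byte[0]=0x55 cont=0 payload=0x55=85: acc |= 85<<0 -> acc=85 shift=7 [end]
Varint 1: bytes[0:1] = 55 -> value 85 (1 byte(s))
  byte[1]=0x83 cont=1 payload=0x03=3: acc |= 3<<0 -> acc=3 shift=7
  byte[2]=0xD2 cont=1 payload=0x52=82: acc |= 82<<7 -> acc=10499 shift=14
  byte[3]=0x6A cont=0 payload=0x6A=106: acc |= 106<<14 -> acc=1747203 shift=21 [end]
Varint 2: bytes[1:4] = 83 D2 6A -> value 1747203 (3 byte(s))
  byte[4]=0xC4 cont=1 payload=0x44=68: acc |= 68<<0 -> acc=68 shift=7
  byte[5]=0xE0 cont=1 payload=0x60=96: acc |= 96<<7 -> acc=12356 shift=14
  byte[6]=0x0D cont=0 payload=0x0D=13: acc |= 13<<14 -> acc=225348 shift=21 [end]
Varint 3: bytes[4:7] = C4 E0 0D -> value 225348 (3 byte(s))
  byte[7]=0xFF cont=1 payload=0x7F=127: acc |= 127<<0 -> acc=127 shift=7
  byte[8]=0x01 cont=0 payload=0x01=1: acc |= 1<<7 -> acc=255 shift=14 [end]
Varint 4: bytes[7:9] = FF 01 -> value 255 (2 byte(s))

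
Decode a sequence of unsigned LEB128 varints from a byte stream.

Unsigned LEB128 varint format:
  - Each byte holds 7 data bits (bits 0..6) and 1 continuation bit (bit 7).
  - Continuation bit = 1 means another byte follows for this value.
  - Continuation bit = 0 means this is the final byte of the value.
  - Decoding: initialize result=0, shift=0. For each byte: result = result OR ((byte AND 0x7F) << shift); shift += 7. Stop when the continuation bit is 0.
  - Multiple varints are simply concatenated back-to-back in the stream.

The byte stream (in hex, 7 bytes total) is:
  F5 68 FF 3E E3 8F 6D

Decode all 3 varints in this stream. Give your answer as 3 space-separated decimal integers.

  byte[0]=0xF5 cont=1 payload=0x75=117: acc |= 117<<0 -> acc=117 shift=7
  byte[1]=0x68 cont=0 payload=0x68=104: acc |= 104<<7 -> acc=13429 shift=14 [end]
Varint 1: bytes[0:2] = F5 68 -> value 13429 (2 byte(s))
  byte[2]=0xFF cont=1 payload=0x7F=127: acc |= 127<<0 -> acc=127 shift=7
  byte[3]=0x3E cont=0 payload=0x3E=62: acc |= 62<<7 -> acc=8063 shift=14 [end]
Varint 2: bytes[2:4] = FF 3E -> value 8063 (2 byte(s))
  byte[4]=0xE3 cont=1 payload=0x63=99: acc |= 99<<0 -> acc=99 shift=7
  byte[5]=0x8F cont=1 payload=0x0F=15: acc |= 15<<7 -> acc=2019 shift=14
  byte[6]=0x6D cont=0 payload=0x6D=109: acc |= 109<<14 -> acc=1787875 shift=21 [end]
Varint 3: bytes[4:7] = E3 8F 6D -> value 1787875 (3 byte(s))

Answer: 13429 8063 1787875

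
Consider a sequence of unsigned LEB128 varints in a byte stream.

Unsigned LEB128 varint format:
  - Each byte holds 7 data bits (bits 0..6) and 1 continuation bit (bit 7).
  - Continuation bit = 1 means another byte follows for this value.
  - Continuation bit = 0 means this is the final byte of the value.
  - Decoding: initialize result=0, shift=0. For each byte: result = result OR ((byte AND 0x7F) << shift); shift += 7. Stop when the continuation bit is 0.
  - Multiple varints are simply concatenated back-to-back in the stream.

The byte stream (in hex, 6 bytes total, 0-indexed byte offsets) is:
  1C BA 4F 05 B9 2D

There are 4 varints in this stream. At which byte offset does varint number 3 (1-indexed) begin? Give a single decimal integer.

  byte[0]=0x1C cont=0 payload=0x1C=28: acc |= 28<<0 -> acc=28 shift=7 [end]
Varint 1: bytes[0:1] = 1C -> value 28 (1 byte(s))
  byte[1]=0xBA cont=1 payload=0x3A=58: acc |= 58<<0 -> acc=58 shift=7
  byte[2]=0x4F cont=0 payload=0x4F=79: acc |= 79<<7 -> acc=10170 shift=14 [end]
Varint 2: bytes[1:3] = BA 4F -> value 10170 (2 byte(s))
  byte[3]=0x05 cont=0 payload=0x05=5: acc |= 5<<0 -> acc=5 shift=7 [end]
Varint 3: bytes[3:4] = 05 -> value 5 (1 byte(s))
  byte[4]=0xB9 cont=1 payload=0x39=57: acc |= 57<<0 -> acc=57 shift=7
  byte[5]=0x2D cont=0 payload=0x2D=45: acc |= 45<<7 -> acc=5817 shift=14 [end]
Varint 4: bytes[4:6] = B9 2D -> value 5817 (2 byte(s))

Answer: 3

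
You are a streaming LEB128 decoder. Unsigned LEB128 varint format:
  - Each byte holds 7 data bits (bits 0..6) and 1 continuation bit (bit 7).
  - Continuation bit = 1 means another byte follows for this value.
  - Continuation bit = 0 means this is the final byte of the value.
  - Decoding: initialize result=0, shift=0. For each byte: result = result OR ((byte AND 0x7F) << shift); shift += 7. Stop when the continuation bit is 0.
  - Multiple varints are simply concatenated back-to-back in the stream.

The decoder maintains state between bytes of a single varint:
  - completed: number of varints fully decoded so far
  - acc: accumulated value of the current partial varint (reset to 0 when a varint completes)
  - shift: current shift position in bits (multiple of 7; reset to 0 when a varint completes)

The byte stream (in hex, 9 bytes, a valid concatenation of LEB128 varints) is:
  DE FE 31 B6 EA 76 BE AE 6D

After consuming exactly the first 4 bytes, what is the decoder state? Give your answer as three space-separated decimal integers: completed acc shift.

byte[0]=0xDE cont=1 payload=0x5E: acc |= 94<<0 -> completed=0 acc=94 shift=7
byte[1]=0xFE cont=1 payload=0x7E: acc |= 126<<7 -> completed=0 acc=16222 shift=14
byte[2]=0x31 cont=0 payload=0x31: varint #1 complete (value=819038); reset -> completed=1 acc=0 shift=0
byte[3]=0xB6 cont=1 payload=0x36: acc |= 54<<0 -> completed=1 acc=54 shift=7

Answer: 1 54 7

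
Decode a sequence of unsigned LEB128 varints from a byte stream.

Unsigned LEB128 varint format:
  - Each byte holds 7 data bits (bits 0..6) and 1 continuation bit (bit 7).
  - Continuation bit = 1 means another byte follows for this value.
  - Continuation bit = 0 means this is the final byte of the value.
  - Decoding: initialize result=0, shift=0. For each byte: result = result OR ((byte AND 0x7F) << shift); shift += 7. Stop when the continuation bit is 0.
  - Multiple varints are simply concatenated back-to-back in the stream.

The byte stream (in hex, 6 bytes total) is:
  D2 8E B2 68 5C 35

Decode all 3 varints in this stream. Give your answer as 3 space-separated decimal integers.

Answer: 218924882 92 53

Derivation:
  byte[0]=0xD2 cont=1 payload=0x52=82: acc |= 82<<0 -> acc=82 shift=7
  byte[1]=0x8E cont=1 payload=0x0E=14: acc |= 14<<7 -> acc=1874 shift=14
  byte[2]=0xB2 cont=1 payload=0x32=50: acc |= 50<<14 -> acc=821074 shift=21
  byte[3]=0x68 cont=0 payload=0x68=104: acc |= 104<<21 -> acc=218924882 shift=28 [end]
Varint 1: bytes[0:4] = D2 8E B2 68 -> value 218924882 (4 byte(s))
  byte[4]=0x5C cont=0 payload=0x5C=92: acc |= 92<<0 -> acc=92 shift=7 [end]
Varint 2: bytes[4:5] = 5C -> value 92 (1 byte(s))
  byte[5]=0x35 cont=0 payload=0x35=53: acc |= 53<<0 -> acc=53 shift=7 [end]
Varint 3: bytes[5:6] = 35 -> value 53 (1 byte(s))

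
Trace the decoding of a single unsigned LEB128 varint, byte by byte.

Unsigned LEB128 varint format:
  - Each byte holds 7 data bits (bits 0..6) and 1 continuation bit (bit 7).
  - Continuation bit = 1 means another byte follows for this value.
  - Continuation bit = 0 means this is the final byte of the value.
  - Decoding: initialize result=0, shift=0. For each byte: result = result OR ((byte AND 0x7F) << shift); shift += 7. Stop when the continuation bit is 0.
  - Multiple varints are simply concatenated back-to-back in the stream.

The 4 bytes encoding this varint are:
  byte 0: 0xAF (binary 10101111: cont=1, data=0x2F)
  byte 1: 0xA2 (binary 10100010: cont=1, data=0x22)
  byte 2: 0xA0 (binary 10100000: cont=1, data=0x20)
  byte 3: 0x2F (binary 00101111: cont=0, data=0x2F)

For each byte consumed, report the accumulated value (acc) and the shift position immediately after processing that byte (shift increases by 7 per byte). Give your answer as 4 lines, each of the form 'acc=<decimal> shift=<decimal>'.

Answer: acc=47 shift=7
acc=4399 shift=14
acc=528687 shift=21
acc=99094831 shift=28

Derivation:
byte 0=0xAF: payload=0x2F=47, contrib = 47<<0 = 47; acc -> 47, shift -> 7
byte 1=0xA2: payload=0x22=34, contrib = 34<<7 = 4352; acc -> 4399, shift -> 14
byte 2=0xA0: payload=0x20=32, contrib = 32<<14 = 524288; acc -> 528687, shift -> 21
byte 3=0x2F: payload=0x2F=47, contrib = 47<<21 = 98566144; acc -> 99094831, shift -> 28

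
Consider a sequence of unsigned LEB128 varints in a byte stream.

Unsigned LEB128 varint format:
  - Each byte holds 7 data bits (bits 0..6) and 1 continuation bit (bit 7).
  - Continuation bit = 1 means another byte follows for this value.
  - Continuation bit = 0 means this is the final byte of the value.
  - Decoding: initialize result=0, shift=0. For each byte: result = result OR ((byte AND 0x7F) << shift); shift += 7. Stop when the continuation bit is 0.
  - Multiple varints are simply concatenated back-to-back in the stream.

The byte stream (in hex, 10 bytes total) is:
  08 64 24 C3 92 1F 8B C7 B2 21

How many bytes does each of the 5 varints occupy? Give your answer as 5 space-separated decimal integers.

  byte[0]=0x08 cont=0 payload=0x08=8: acc |= 8<<0 -> acc=8 shift=7 [end]
Varint 1: bytes[0:1] = 08 -> value 8 (1 byte(s))
  byte[1]=0x64 cont=0 payload=0x64=100: acc |= 100<<0 -> acc=100 shift=7 [end]
Varint 2: bytes[1:2] = 64 -> value 100 (1 byte(s))
  byte[2]=0x24 cont=0 payload=0x24=36: acc |= 36<<0 -> acc=36 shift=7 [end]
Varint 3: bytes[2:3] = 24 -> value 36 (1 byte(s))
  byte[3]=0xC3 cont=1 payload=0x43=67: acc |= 67<<0 -> acc=67 shift=7
  byte[4]=0x92 cont=1 payload=0x12=18: acc |= 18<<7 -> acc=2371 shift=14
  byte[5]=0x1F cont=0 payload=0x1F=31: acc |= 31<<14 -> acc=510275 shift=21 [end]
Varint 4: bytes[3:6] = C3 92 1F -> value 510275 (3 byte(s))
  byte[6]=0x8B cont=1 payload=0x0B=11: acc |= 11<<0 -> acc=11 shift=7
  byte[7]=0xC7 cont=1 payload=0x47=71: acc |= 71<<7 -> acc=9099 shift=14
  byte[8]=0xB2 cont=1 payload=0x32=50: acc |= 50<<14 -> acc=828299 shift=21
  byte[9]=0x21 cont=0 payload=0x21=33: acc |= 33<<21 -> acc=70034315 shift=28 [end]
Varint 5: bytes[6:10] = 8B C7 B2 21 -> value 70034315 (4 byte(s))

Answer: 1 1 1 3 4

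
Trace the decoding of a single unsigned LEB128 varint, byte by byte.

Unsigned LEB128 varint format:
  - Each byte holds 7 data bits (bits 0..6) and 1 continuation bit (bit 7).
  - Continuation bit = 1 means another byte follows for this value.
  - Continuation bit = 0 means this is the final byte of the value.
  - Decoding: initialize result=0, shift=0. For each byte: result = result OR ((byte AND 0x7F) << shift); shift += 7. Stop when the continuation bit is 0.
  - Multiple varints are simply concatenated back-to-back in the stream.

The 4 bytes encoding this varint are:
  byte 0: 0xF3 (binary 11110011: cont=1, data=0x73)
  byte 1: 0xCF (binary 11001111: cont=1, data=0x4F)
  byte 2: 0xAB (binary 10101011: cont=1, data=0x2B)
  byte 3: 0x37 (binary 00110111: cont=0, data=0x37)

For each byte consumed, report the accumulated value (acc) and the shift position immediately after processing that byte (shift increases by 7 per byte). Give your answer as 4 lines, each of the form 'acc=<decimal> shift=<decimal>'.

byte 0=0xF3: payload=0x73=115, contrib = 115<<0 = 115; acc -> 115, shift -> 7
byte 1=0xCF: payload=0x4F=79, contrib = 79<<7 = 10112; acc -> 10227, shift -> 14
byte 2=0xAB: payload=0x2B=43, contrib = 43<<14 = 704512; acc -> 714739, shift -> 21
byte 3=0x37: payload=0x37=55, contrib = 55<<21 = 115343360; acc -> 116058099, shift -> 28

Answer: acc=115 shift=7
acc=10227 shift=14
acc=714739 shift=21
acc=116058099 shift=28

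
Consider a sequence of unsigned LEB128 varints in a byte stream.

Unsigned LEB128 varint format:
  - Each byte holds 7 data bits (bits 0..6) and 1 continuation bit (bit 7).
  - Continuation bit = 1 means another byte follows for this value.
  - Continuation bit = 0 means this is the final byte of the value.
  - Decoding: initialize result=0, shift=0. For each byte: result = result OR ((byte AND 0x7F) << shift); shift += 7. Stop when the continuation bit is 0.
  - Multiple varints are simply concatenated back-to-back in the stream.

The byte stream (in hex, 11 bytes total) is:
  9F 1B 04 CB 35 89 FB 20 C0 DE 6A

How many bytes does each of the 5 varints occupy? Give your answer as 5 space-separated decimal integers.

  byte[0]=0x9F cont=1 payload=0x1F=31: acc |= 31<<0 -> acc=31 shift=7
  byte[1]=0x1B cont=0 payload=0x1B=27: acc |= 27<<7 -> acc=3487 shift=14 [end]
Varint 1: bytes[0:2] = 9F 1B -> value 3487 (2 byte(s))
  byte[2]=0x04 cont=0 payload=0x04=4: acc |= 4<<0 -> acc=4 shift=7 [end]
Varint 2: bytes[2:3] = 04 -> value 4 (1 byte(s))
  byte[3]=0xCB cont=1 payload=0x4B=75: acc |= 75<<0 -> acc=75 shift=7
  byte[4]=0x35 cont=0 payload=0x35=53: acc |= 53<<7 -> acc=6859 shift=14 [end]
Varint 3: bytes[3:5] = CB 35 -> value 6859 (2 byte(s))
  byte[5]=0x89 cont=1 payload=0x09=9: acc |= 9<<0 -> acc=9 shift=7
  byte[6]=0xFB cont=1 payload=0x7B=123: acc |= 123<<7 -> acc=15753 shift=14
  byte[7]=0x20 cont=0 payload=0x20=32: acc |= 32<<14 -> acc=540041 shift=21 [end]
Varint 4: bytes[5:8] = 89 FB 20 -> value 540041 (3 byte(s))
  byte[8]=0xC0 cont=1 payload=0x40=64: acc |= 64<<0 -> acc=64 shift=7
  byte[9]=0xDE cont=1 payload=0x5E=94: acc |= 94<<7 -> acc=12096 shift=14
  byte[10]=0x6A cont=0 payload=0x6A=106: acc |= 106<<14 -> acc=1748800 shift=21 [end]
Varint 5: bytes[8:11] = C0 DE 6A -> value 1748800 (3 byte(s))

Answer: 2 1 2 3 3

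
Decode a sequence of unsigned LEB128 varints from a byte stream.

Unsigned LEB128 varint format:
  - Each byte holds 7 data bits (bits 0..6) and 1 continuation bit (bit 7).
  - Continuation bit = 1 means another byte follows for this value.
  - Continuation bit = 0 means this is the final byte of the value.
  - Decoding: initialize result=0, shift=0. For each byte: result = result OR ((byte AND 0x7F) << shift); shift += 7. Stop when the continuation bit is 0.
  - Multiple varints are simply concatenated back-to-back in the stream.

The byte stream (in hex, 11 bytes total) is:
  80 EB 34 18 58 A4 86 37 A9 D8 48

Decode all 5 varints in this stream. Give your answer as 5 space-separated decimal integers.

  byte[0]=0x80 cont=1 payload=0x00=0: acc |= 0<<0 -> acc=0 shift=7
  byte[1]=0xEB cont=1 payload=0x6B=107: acc |= 107<<7 -> acc=13696 shift=14
  byte[2]=0x34 cont=0 payload=0x34=52: acc |= 52<<14 -> acc=865664 shift=21 [end]
Varint 1: bytes[0:3] = 80 EB 34 -> value 865664 (3 byte(s))
  byte[3]=0x18 cont=0 payload=0x18=24: acc |= 24<<0 -> acc=24 shift=7 [end]
Varint 2: bytes[3:4] = 18 -> value 24 (1 byte(s))
  byte[4]=0x58 cont=0 payload=0x58=88: acc |= 88<<0 -> acc=88 shift=7 [end]
Varint 3: bytes[4:5] = 58 -> value 88 (1 byte(s))
  byte[5]=0xA4 cont=1 payload=0x24=36: acc |= 36<<0 -> acc=36 shift=7
  byte[6]=0x86 cont=1 payload=0x06=6: acc |= 6<<7 -> acc=804 shift=14
  byte[7]=0x37 cont=0 payload=0x37=55: acc |= 55<<14 -> acc=901924 shift=21 [end]
Varint 4: bytes[5:8] = A4 86 37 -> value 901924 (3 byte(s))
  byte[8]=0xA9 cont=1 payload=0x29=41: acc |= 41<<0 -> acc=41 shift=7
  byte[9]=0xD8 cont=1 payload=0x58=88: acc |= 88<<7 -> acc=11305 shift=14
  byte[10]=0x48 cont=0 payload=0x48=72: acc |= 72<<14 -> acc=1190953 shift=21 [end]
Varint 5: bytes[8:11] = A9 D8 48 -> value 1190953 (3 byte(s))

Answer: 865664 24 88 901924 1190953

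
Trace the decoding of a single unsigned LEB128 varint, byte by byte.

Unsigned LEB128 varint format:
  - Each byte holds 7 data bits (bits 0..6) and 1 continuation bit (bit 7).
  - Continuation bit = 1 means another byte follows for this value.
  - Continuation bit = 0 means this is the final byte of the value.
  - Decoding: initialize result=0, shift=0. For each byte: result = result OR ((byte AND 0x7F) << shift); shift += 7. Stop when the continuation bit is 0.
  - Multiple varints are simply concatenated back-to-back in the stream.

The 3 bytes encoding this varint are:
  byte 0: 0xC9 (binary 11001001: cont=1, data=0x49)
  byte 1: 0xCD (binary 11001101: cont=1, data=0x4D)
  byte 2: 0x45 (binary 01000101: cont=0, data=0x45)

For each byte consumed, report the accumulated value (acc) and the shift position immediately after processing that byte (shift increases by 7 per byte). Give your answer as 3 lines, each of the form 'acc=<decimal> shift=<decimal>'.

Answer: acc=73 shift=7
acc=9929 shift=14
acc=1140425 shift=21

Derivation:
byte 0=0xC9: payload=0x49=73, contrib = 73<<0 = 73; acc -> 73, shift -> 7
byte 1=0xCD: payload=0x4D=77, contrib = 77<<7 = 9856; acc -> 9929, shift -> 14
byte 2=0x45: payload=0x45=69, contrib = 69<<14 = 1130496; acc -> 1140425, shift -> 21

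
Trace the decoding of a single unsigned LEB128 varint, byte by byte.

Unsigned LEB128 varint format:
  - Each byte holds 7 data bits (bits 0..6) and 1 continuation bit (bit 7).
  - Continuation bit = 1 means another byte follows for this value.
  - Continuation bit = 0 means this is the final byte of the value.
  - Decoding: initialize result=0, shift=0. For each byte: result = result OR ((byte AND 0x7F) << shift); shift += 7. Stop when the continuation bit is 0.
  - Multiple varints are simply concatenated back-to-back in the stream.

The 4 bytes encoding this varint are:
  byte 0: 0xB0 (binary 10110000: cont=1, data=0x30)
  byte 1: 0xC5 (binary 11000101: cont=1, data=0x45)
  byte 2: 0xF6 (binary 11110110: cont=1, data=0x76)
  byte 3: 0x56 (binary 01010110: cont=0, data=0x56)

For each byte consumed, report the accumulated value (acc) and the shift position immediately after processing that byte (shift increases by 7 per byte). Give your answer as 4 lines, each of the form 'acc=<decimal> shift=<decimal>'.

byte 0=0xB0: payload=0x30=48, contrib = 48<<0 = 48; acc -> 48, shift -> 7
byte 1=0xC5: payload=0x45=69, contrib = 69<<7 = 8832; acc -> 8880, shift -> 14
byte 2=0xF6: payload=0x76=118, contrib = 118<<14 = 1933312; acc -> 1942192, shift -> 21
byte 3=0x56: payload=0x56=86, contrib = 86<<21 = 180355072; acc -> 182297264, shift -> 28

Answer: acc=48 shift=7
acc=8880 shift=14
acc=1942192 shift=21
acc=182297264 shift=28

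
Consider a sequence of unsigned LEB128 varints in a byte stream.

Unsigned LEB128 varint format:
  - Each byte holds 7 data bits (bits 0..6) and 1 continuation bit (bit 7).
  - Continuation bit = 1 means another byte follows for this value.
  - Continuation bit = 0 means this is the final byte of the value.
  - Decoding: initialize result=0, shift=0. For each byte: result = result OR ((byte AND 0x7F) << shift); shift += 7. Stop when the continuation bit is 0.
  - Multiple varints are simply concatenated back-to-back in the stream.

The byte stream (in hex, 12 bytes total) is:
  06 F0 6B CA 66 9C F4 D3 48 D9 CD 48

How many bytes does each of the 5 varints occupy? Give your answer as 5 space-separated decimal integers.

Answer: 1 2 2 4 3

Derivation:
  byte[0]=0x06 cont=0 payload=0x06=6: acc |= 6<<0 -> acc=6 shift=7 [end]
Varint 1: bytes[0:1] = 06 -> value 6 (1 byte(s))
  byte[1]=0xF0 cont=1 payload=0x70=112: acc |= 112<<0 -> acc=112 shift=7
  byte[2]=0x6B cont=0 payload=0x6B=107: acc |= 107<<7 -> acc=13808 shift=14 [end]
Varint 2: bytes[1:3] = F0 6B -> value 13808 (2 byte(s))
  byte[3]=0xCA cont=1 payload=0x4A=74: acc |= 74<<0 -> acc=74 shift=7
  byte[4]=0x66 cont=0 payload=0x66=102: acc |= 102<<7 -> acc=13130 shift=14 [end]
Varint 3: bytes[3:5] = CA 66 -> value 13130 (2 byte(s))
  byte[5]=0x9C cont=1 payload=0x1C=28: acc |= 28<<0 -> acc=28 shift=7
  byte[6]=0xF4 cont=1 payload=0x74=116: acc |= 116<<7 -> acc=14876 shift=14
  byte[7]=0xD3 cont=1 payload=0x53=83: acc |= 83<<14 -> acc=1374748 shift=21
  byte[8]=0x48 cont=0 payload=0x48=72: acc |= 72<<21 -> acc=152369692 shift=28 [end]
Varint 4: bytes[5:9] = 9C F4 D3 48 -> value 152369692 (4 byte(s))
  byte[9]=0xD9 cont=1 payload=0x59=89: acc |= 89<<0 -> acc=89 shift=7
  byte[10]=0xCD cont=1 payload=0x4D=77: acc |= 77<<7 -> acc=9945 shift=14
  byte[11]=0x48 cont=0 payload=0x48=72: acc |= 72<<14 -> acc=1189593 shift=21 [end]
Varint 5: bytes[9:12] = D9 CD 48 -> value 1189593 (3 byte(s))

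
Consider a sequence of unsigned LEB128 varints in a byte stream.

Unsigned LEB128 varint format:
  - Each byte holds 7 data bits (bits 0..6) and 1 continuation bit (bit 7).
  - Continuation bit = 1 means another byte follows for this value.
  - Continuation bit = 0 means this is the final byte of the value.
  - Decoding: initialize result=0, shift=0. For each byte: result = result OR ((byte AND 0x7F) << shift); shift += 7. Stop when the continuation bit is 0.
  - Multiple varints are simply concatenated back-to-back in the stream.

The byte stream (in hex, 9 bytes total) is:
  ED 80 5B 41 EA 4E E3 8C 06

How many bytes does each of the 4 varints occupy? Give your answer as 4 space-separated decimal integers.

  byte[0]=0xED cont=1 payload=0x6D=109: acc |= 109<<0 -> acc=109 shift=7
  byte[1]=0x80 cont=1 payload=0x00=0: acc |= 0<<7 -> acc=109 shift=14
  byte[2]=0x5B cont=0 payload=0x5B=91: acc |= 91<<14 -> acc=1491053 shift=21 [end]
Varint 1: bytes[0:3] = ED 80 5B -> value 1491053 (3 byte(s))
  byte[3]=0x41 cont=0 payload=0x41=65: acc |= 65<<0 -> acc=65 shift=7 [end]
Varint 2: bytes[3:4] = 41 -> value 65 (1 byte(s))
  byte[4]=0xEA cont=1 payload=0x6A=106: acc |= 106<<0 -> acc=106 shift=7
  byte[5]=0x4E cont=0 payload=0x4E=78: acc |= 78<<7 -> acc=10090 shift=14 [end]
Varint 3: bytes[4:6] = EA 4E -> value 10090 (2 byte(s))
  byte[6]=0xE3 cont=1 payload=0x63=99: acc |= 99<<0 -> acc=99 shift=7
  byte[7]=0x8C cont=1 payload=0x0C=12: acc |= 12<<7 -> acc=1635 shift=14
  byte[8]=0x06 cont=0 payload=0x06=6: acc |= 6<<14 -> acc=99939 shift=21 [end]
Varint 4: bytes[6:9] = E3 8C 06 -> value 99939 (3 byte(s))

Answer: 3 1 2 3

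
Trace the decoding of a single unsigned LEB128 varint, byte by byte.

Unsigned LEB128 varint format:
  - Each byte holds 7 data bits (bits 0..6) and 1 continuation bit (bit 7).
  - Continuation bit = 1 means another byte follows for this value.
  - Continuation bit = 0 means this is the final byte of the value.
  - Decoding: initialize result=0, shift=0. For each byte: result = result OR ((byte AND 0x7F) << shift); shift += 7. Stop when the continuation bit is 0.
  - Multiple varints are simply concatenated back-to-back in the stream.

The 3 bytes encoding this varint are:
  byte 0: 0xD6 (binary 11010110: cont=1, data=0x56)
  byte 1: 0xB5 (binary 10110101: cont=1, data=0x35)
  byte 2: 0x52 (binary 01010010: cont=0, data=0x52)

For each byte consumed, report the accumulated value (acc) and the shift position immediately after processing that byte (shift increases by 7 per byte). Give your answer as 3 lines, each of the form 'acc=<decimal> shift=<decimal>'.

byte 0=0xD6: payload=0x56=86, contrib = 86<<0 = 86; acc -> 86, shift -> 7
byte 1=0xB5: payload=0x35=53, contrib = 53<<7 = 6784; acc -> 6870, shift -> 14
byte 2=0x52: payload=0x52=82, contrib = 82<<14 = 1343488; acc -> 1350358, shift -> 21

Answer: acc=86 shift=7
acc=6870 shift=14
acc=1350358 shift=21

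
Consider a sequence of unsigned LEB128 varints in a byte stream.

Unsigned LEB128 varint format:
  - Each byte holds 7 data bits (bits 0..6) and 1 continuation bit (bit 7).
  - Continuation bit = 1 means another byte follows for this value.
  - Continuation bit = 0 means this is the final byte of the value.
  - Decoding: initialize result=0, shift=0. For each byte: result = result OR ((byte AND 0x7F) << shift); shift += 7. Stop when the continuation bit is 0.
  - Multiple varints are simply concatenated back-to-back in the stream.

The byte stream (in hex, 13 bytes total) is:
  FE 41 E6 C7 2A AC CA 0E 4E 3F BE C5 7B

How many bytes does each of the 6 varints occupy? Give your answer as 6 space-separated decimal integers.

Answer: 2 3 3 1 1 3

Derivation:
  byte[0]=0xFE cont=1 payload=0x7E=126: acc |= 126<<0 -> acc=126 shift=7
  byte[1]=0x41 cont=0 payload=0x41=65: acc |= 65<<7 -> acc=8446 shift=14 [end]
Varint 1: bytes[0:2] = FE 41 -> value 8446 (2 byte(s))
  byte[2]=0xE6 cont=1 payload=0x66=102: acc |= 102<<0 -> acc=102 shift=7
  byte[3]=0xC7 cont=1 payload=0x47=71: acc |= 71<<7 -> acc=9190 shift=14
  byte[4]=0x2A cont=0 payload=0x2A=42: acc |= 42<<14 -> acc=697318 shift=21 [end]
Varint 2: bytes[2:5] = E6 C7 2A -> value 697318 (3 byte(s))
  byte[5]=0xAC cont=1 payload=0x2C=44: acc |= 44<<0 -> acc=44 shift=7
  byte[6]=0xCA cont=1 payload=0x4A=74: acc |= 74<<7 -> acc=9516 shift=14
  byte[7]=0x0E cont=0 payload=0x0E=14: acc |= 14<<14 -> acc=238892 shift=21 [end]
Varint 3: bytes[5:8] = AC CA 0E -> value 238892 (3 byte(s))
  byte[8]=0x4E cont=0 payload=0x4E=78: acc |= 78<<0 -> acc=78 shift=7 [end]
Varint 4: bytes[8:9] = 4E -> value 78 (1 byte(s))
  byte[9]=0x3F cont=0 payload=0x3F=63: acc |= 63<<0 -> acc=63 shift=7 [end]
Varint 5: bytes[9:10] = 3F -> value 63 (1 byte(s))
  byte[10]=0xBE cont=1 payload=0x3E=62: acc |= 62<<0 -> acc=62 shift=7
  byte[11]=0xC5 cont=1 payload=0x45=69: acc |= 69<<7 -> acc=8894 shift=14
  byte[12]=0x7B cont=0 payload=0x7B=123: acc |= 123<<14 -> acc=2024126 shift=21 [end]
Varint 6: bytes[10:13] = BE C5 7B -> value 2024126 (3 byte(s))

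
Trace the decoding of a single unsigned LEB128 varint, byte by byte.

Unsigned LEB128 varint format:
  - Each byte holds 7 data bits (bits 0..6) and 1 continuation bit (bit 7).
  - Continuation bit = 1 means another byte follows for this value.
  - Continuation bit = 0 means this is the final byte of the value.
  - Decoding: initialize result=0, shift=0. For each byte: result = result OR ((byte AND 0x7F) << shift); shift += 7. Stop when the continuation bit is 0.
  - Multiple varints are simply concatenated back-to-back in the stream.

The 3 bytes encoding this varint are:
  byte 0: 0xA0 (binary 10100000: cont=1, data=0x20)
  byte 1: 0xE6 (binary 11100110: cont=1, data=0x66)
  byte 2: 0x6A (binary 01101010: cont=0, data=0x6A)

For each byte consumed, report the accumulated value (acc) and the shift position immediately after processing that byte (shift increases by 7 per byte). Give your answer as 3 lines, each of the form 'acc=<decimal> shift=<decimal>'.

Answer: acc=32 shift=7
acc=13088 shift=14
acc=1749792 shift=21

Derivation:
byte 0=0xA0: payload=0x20=32, contrib = 32<<0 = 32; acc -> 32, shift -> 7
byte 1=0xE6: payload=0x66=102, contrib = 102<<7 = 13056; acc -> 13088, shift -> 14
byte 2=0x6A: payload=0x6A=106, contrib = 106<<14 = 1736704; acc -> 1749792, shift -> 21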